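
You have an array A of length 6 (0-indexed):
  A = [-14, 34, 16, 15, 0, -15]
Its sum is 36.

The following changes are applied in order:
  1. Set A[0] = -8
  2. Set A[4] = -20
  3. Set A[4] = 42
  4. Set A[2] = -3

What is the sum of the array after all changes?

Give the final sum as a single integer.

Answer: 65

Derivation:
Initial sum: 36
Change 1: A[0] -14 -> -8, delta = 6, sum = 42
Change 2: A[4] 0 -> -20, delta = -20, sum = 22
Change 3: A[4] -20 -> 42, delta = 62, sum = 84
Change 4: A[2] 16 -> -3, delta = -19, sum = 65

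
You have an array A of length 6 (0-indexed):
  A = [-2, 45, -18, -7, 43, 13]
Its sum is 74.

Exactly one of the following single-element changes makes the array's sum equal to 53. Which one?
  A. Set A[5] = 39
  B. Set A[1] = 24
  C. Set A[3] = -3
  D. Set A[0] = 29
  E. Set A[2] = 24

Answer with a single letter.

Option A: A[5] 13->39, delta=26, new_sum=74+(26)=100
Option B: A[1] 45->24, delta=-21, new_sum=74+(-21)=53 <-- matches target
Option C: A[3] -7->-3, delta=4, new_sum=74+(4)=78
Option D: A[0] -2->29, delta=31, new_sum=74+(31)=105
Option E: A[2] -18->24, delta=42, new_sum=74+(42)=116

Answer: B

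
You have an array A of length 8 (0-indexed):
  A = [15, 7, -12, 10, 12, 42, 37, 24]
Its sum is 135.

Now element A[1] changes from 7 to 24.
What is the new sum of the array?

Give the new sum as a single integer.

Answer: 152

Derivation:
Old value at index 1: 7
New value at index 1: 24
Delta = 24 - 7 = 17
New sum = old_sum + delta = 135 + (17) = 152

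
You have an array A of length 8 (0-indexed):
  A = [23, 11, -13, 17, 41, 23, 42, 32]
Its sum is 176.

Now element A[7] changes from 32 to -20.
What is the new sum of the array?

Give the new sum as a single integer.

Answer: 124

Derivation:
Old value at index 7: 32
New value at index 7: -20
Delta = -20 - 32 = -52
New sum = old_sum + delta = 176 + (-52) = 124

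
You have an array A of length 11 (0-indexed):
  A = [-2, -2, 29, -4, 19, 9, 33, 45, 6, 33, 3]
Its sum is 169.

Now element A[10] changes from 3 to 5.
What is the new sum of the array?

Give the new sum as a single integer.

Old value at index 10: 3
New value at index 10: 5
Delta = 5 - 3 = 2
New sum = old_sum + delta = 169 + (2) = 171

Answer: 171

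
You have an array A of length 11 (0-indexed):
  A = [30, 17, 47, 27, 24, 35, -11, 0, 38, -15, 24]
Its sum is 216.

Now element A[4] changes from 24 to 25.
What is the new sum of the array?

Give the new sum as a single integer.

Answer: 217

Derivation:
Old value at index 4: 24
New value at index 4: 25
Delta = 25 - 24 = 1
New sum = old_sum + delta = 216 + (1) = 217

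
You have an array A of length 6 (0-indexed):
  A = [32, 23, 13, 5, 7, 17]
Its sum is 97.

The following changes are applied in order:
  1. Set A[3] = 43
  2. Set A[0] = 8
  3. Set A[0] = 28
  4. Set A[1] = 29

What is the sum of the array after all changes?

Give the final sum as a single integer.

Initial sum: 97
Change 1: A[3] 5 -> 43, delta = 38, sum = 135
Change 2: A[0] 32 -> 8, delta = -24, sum = 111
Change 3: A[0] 8 -> 28, delta = 20, sum = 131
Change 4: A[1] 23 -> 29, delta = 6, sum = 137

Answer: 137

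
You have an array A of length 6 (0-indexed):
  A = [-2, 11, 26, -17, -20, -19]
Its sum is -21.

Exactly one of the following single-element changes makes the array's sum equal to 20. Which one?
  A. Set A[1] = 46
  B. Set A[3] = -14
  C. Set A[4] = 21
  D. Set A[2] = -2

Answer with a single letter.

Option A: A[1] 11->46, delta=35, new_sum=-21+(35)=14
Option B: A[3] -17->-14, delta=3, new_sum=-21+(3)=-18
Option C: A[4] -20->21, delta=41, new_sum=-21+(41)=20 <-- matches target
Option D: A[2] 26->-2, delta=-28, new_sum=-21+(-28)=-49

Answer: C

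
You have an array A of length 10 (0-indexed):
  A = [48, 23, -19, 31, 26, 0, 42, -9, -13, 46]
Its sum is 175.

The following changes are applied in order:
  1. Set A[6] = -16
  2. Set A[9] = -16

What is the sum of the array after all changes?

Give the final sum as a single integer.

Answer: 55

Derivation:
Initial sum: 175
Change 1: A[6] 42 -> -16, delta = -58, sum = 117
Change 2: A[9] 46 -> -16, delta = -62, sum = 55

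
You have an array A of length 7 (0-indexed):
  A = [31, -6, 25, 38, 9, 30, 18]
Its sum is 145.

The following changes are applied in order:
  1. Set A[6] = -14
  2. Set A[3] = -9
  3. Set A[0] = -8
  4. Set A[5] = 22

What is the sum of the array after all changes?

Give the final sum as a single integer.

Initial sum: 145
Change 1: A[6] 18 -> -14, delta = -32, sum = 113
Change 2: A[3] 38 -> -9, delta = -47, sum = 66
Change 3: A[0] 31 -> -8, delta = -39, sum = 27
Change 4: A[5] 30 -> 22, delta = -8, sum = 19

Answer: 19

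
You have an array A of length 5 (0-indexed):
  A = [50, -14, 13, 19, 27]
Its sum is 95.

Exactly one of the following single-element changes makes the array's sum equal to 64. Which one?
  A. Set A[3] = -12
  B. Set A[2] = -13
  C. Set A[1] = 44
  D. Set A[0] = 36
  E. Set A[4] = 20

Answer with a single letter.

Answer: A

Derivation:
Option A: A[3] 19->-12, delta=-31, new_sum=95+(-31)=64 <-- matches target
Option B: A[2] 13->-13, delta=-26, new_sum=95+(-26)=69
Option C: A[1] -14->44, delta=58, new_sum=95+(58)=153
Option D: A[0] 50->36, delta=-14, new_sum=95+(-14)=81
Option E: A[4] 27->20, delta=-7, new_sum=95+(-7)=88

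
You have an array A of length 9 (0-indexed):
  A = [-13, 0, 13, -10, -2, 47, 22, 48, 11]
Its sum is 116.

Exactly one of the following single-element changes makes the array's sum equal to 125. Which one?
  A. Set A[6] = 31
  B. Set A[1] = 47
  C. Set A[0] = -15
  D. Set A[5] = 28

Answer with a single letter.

Option A: A[6] 22->31, delta=9, new_sum=116+(9)=125 <-- matches target
Option B: A[1] 0->47, delta=47, new_sum=116+(47)=163
Option C: A[0] -13->-15, delta=-2, new_sum=116+(-2)=114
Option D: A[5] 47->28, delta=-19, new_sum=116+(-19)=97

Answer: A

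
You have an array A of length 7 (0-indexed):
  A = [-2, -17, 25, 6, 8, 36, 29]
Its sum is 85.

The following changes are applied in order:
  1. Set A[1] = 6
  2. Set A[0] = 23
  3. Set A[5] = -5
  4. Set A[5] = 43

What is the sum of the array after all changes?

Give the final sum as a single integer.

Answer: 140

Derivation:
Initial sum: 85
Change 1: A[1] -17 -> 6, delta = 23, sum = 108
Change 2: A[0] -2 -> 23, delta = 25, sum = 133
Change 3: A[5] 36 -> -5, delta = -41, sum = 92
Change 4: A[5] -5 -> 43, delta = 48, sum = 140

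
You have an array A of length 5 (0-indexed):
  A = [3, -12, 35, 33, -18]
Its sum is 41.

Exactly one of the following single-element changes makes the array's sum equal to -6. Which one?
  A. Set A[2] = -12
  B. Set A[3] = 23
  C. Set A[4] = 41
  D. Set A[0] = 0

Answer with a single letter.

Option A: A[2] 35->-12, delta=-47, new_sum=41+(-47)=-6 <-- matches target
Option B: A[3] 33->23, delta=-10, new_sum=41+(-10)=31
Option C: A[4] -18->41, delta=59, new_sum=41+(59)=100
Option D: A[0] 3->0, delta=-3, new_sum=41+(-3)=38

Answer: A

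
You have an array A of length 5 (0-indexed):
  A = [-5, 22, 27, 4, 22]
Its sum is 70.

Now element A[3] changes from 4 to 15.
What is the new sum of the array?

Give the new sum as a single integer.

Old value at index 3: 4
New value at index 3: 15
Delta = 15 - 4 = 11
New sum = old_sum + delta = 70 + (11) = 81

Answer: 81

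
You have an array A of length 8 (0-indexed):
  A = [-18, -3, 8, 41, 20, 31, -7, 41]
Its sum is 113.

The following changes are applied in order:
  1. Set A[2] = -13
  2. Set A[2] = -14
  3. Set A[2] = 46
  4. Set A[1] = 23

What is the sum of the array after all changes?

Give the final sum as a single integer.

Answer: 177

Derivation:
Initial sum: 113
Change 1: A[2] 8 -> -13, delta = -21, sum = 92
Change 2: A[2] -13 -> -14, delta = -1, sum = 91
Change 3: A[2] -14 -> 46, delta = 60, sum = 151
Change 4: A[1] -3 -> 23, delta = 26, sum = 177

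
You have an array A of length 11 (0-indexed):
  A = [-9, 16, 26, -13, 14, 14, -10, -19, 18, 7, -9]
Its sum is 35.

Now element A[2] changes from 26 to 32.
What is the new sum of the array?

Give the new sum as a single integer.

Old value at index 2: 26
New value at index 2: 32
Delta = 32 - 26 = 6
New sum = old_sum + delta = 35 + (6) = 41

Answer: 41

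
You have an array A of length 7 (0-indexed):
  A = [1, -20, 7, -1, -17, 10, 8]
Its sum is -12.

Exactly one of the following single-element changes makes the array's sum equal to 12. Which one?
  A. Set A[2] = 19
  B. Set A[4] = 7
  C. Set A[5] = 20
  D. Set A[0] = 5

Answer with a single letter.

Answer: B

Derivation:
Option A: A[2] 7->19, delta=12, new_sum=-12+(12)=0
Option B: A[4] -17->7, delta=24, new_sum=-12+(24)=12 <-- matches target
Option C: A[5] 10->20, delta=10, new_sum=-12+(10)=-2
Option D: A[0] 1->5, delta=4, new_sum=-12+(4)=-8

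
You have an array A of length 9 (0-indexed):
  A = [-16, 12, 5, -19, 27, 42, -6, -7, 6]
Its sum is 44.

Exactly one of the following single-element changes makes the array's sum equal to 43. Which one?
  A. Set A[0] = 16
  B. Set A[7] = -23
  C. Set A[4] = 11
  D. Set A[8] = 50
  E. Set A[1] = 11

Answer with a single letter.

Option A: A[0] -16->16, delta=32, new_sum=44+(32)=76
Option B: A[7] -7->-23, delta=-16, new_sum=44+(-16)=28
Option C: A[4] 27->11, delta=-16, new_sum=44+(-16)=28
Option D: A[8] 6->50, delta=44, new_sum=44+(44)=88
Option E: A[1] 12->11, delta=-1, new_sum=44+(-1)=43 <-- matches target

Answer: E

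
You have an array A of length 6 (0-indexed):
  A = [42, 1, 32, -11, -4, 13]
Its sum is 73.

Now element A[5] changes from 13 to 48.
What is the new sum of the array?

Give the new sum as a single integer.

Old value at index 5: 13
New value at index 5: 48
Delta = 48 - 13 = 35
New sum = old_sum + delta = 73 + (35) = 108

Answer: 108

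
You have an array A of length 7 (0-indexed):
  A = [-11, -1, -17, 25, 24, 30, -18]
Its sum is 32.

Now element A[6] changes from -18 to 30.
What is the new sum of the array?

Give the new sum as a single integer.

Old value at index 6: -18
New value at index 6: 30
Delta = 30 - -18 = 48
New sum = old_sum + delta = 32 + (48) = 80

Answer: 80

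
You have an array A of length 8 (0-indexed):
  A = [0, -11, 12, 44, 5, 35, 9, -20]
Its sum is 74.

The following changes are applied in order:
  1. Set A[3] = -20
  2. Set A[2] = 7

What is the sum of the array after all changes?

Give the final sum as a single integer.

Initial sum: 74
Change 1: A[3] 44 -> -20, delta = -64, sum = 10
Change 2: A[2] 12 -> 7, delta = -5, sum = 5

Answer: 5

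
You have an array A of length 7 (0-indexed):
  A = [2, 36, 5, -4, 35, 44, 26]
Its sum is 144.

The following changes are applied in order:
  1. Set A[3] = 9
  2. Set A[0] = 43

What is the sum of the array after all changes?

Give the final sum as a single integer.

Answer: 198

Derivation:
Initial sum: 144
Change 1: A[3] -4 -> 9, delta = 13, sum = 157
Change 2: A[0] 2 -> 43, delta = 41, sum = 198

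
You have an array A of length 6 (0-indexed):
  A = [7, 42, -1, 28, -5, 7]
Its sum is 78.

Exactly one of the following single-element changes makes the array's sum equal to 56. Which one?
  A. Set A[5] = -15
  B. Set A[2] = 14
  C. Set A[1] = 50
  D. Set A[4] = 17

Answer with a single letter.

Answer: A

Derivation:
Option A: A[5] 7->-15, delta=-22, new_sum=78+(-22)=56 <-- matches target
Option B: A[2] -1->14, delta=15, new_sum=78+(15)=93
Option C: A[1] 42->50, delta=8, new_sum=78+(8)=86
Option D: A[4] -5->17, delta=22, new_sum=78+(22)=100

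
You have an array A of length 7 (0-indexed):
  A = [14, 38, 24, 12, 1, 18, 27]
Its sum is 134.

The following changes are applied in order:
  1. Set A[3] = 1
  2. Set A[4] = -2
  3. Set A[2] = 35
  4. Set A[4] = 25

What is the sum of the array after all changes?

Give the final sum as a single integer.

Initial sum: 134
Change 1: A[3] 12 -> 1, delta = -11, sum = 123
Change 2: A[4] 1 -> -2, delta = -3, sum = 120
Change 3: A[2] 24 -> 35, delta = 11, sum = 131
Change 4: A[4] -2 -> 25, delta = 27, sum = 158

Answer: 158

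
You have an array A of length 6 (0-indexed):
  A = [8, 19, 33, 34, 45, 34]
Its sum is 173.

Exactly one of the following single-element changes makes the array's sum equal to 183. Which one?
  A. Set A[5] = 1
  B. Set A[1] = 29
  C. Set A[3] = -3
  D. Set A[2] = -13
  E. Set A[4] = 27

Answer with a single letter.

Option A: A[5] 34->1, delta=-33, new_sum=173+(-33)=140
Option B: A[1] 19->29, delta=10, new_sum=173+(10)=183 <-- matches target
Option C: A[3] 34->-3, delta=-37, new_sum=173+(-37)=136
Option D: A[2] 33->-13, delta=-46, new_sum=173+(-46)=127
Option E: A[4] 45->27, delta=-18, new_sum=173+(-18)=155

Answer: B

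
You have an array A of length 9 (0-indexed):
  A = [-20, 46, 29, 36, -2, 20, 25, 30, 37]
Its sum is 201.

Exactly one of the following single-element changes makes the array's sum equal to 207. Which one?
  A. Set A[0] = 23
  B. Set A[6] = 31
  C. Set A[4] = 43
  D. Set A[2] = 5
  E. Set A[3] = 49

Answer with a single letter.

Answer: B

Derivation:
Option A: A[0] -20->23, delta=43, new_sum=201+(43)=244
Option B: A[6] 25->31, delta=6, new_sum=201+(6)=207 <-- matches target
Option C: A[4] -2->43, delta=45, new_sum=201+(45)=246
Option D: A[2] 29->5, delta=-24, new_sum=201+(-24)=177
Option E: A[3] 36->49, delta=13, new_sum=201+(13)=214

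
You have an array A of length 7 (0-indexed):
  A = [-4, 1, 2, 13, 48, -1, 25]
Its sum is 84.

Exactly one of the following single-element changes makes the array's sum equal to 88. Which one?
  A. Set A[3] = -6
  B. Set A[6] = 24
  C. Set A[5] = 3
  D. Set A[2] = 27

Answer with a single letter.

Option A: A[3] 13->-6, delta=-19, new_sum=84+(-19)=65
Option B: A[6] 25->24, delta=-1, new_sum=84+(-1)=83
Option C: A[5] -1->3, delta=4, new_sum=84+(4)=88 <-- matches target
Option D: A[2] 2->27, delta=25, new_sum=84+(25)=109

Answer: C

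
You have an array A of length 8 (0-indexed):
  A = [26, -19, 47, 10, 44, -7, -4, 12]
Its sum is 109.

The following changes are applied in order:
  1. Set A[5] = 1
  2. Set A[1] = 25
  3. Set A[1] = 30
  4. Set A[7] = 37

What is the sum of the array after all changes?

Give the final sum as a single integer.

Answer: 191

Derivation:
Initial sum: 109
Change 1: A[5] -7 -> 1, delta = 8, sum = 117
Change 2: A[1] -19 -> 25, delta = 44, sum = 161
Change 3: A[1] 25 -> 30, delta = 5, sum = 166
Change 4: A[7] 12 -> 37, delta = 25, sum = 191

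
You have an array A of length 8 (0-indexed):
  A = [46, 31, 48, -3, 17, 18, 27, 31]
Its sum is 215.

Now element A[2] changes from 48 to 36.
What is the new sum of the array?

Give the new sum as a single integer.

Old value at index 2: 48
New value at index 2: 36
Delta = 36 - 48 = -12
New sum = old_sum + delta = 215 + (-12) = 203

Answer: 203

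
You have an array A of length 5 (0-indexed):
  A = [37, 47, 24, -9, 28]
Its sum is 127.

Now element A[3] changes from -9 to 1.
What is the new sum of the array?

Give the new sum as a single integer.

Answer: 137

Derivation:
Old value at index 3: -9
New value at index 3: 1
Delta = 1 - -9 = 10
New sum = old_sum + delta = 127 + (10) = 137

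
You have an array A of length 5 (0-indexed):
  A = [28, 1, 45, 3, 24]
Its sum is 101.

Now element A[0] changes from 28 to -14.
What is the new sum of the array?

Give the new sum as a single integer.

Old value at index 0: 28
New value at index 0: -14
Delta = -14 - 28 = -42
New sum = old_sum + delta = 101 + (-42) = 59

Answer: 59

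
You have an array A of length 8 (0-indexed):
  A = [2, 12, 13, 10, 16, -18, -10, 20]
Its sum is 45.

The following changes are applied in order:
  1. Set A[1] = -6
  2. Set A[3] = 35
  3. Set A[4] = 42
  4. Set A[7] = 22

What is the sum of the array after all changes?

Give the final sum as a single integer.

Answer: 80

Derivation:
Initial sum: 45
Change 1: A[1] 12 -> -6, delta = -18, sum = 27
Change 2: A[3] 10 -> 35, delta = 25, sum = 52
Change 3: A[4] 16 -> 42, delta = 26, sum = 78
Change 4: A[7] 20 -> 22, delta = 2, sum = 80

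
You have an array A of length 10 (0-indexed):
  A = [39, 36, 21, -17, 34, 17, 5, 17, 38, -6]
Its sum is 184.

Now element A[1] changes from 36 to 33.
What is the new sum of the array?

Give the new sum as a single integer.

Answer: 181

Derivation:
Old value at index 1: 36
New value at index 1: 33
Delta = 33 - 36 = -3
New sum = old_sum + delta = 184 + (-3) = 181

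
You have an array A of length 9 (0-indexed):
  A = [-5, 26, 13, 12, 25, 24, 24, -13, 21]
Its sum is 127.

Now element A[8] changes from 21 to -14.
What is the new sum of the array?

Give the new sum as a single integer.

Old value at index 8: 21
New value at index 8: -14
Delta = -14 - 21 = -35
New sum = old_sum + delta = 127 + (-35) = 92

Answer: 92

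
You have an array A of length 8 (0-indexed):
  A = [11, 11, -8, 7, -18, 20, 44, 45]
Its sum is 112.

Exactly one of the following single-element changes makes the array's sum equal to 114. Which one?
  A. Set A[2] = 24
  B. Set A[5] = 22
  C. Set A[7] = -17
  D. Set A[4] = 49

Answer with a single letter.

Option A: A[2] -8->24, delta=32, new_sum=112+(32)=144
Option B: A[5] 20->22, delta=2, new_sum=112+(2)=114 <-- matches target
Option C: A[7] 45->-17, delta=-62, new_sum=112+(-62)=50
Option D: A[4] -18->49, delta=67, new_sum=112+(67)=179

Answer: B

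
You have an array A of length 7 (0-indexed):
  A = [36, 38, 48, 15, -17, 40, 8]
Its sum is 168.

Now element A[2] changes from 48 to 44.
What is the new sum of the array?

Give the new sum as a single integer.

Old value at index 2: 48
New value at index 2: 44
Delta = 44 - 48 = -4
New sum = old_sum + delta = 168 + (-4) = 164

Answer: 164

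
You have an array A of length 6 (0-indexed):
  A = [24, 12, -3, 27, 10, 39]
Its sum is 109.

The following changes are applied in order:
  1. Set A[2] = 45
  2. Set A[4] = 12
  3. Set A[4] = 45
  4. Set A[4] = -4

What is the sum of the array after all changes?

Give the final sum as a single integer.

Answer: 143

Derivation:
Initial sum: 109
Change 1: A[2] -3 -> 45, delta = 48, sum = 157
Change 2: A[4] 10 -> 12, delta = 2, sum = 159
Change 3: A[4] 12 -> 45, delta = 33, sum = 192
Change 4: A[4] 45 -> -4, delta = -49, sum = 143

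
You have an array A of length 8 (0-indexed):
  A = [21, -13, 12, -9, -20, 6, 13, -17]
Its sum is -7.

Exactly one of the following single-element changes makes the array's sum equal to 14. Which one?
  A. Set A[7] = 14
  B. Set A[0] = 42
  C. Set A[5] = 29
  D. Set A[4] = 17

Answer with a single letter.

Answer: B

Derivation:
Option A: A[7] -17->14, delta=31, new_sum=-7+(31)=24
Option B: A[0] 21->42, delta=21, new_sum=-7+(21)=14 <-- matches target
Option C: A[5] 6->29, delta=23, new_sum=-7+(23)=16
Option D: A[4] -20->17, delta=37, new_sum=-7+(37)=30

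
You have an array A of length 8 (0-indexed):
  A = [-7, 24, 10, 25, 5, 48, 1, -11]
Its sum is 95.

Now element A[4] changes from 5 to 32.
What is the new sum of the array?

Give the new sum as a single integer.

Answer: 122

Derivation:
Old value at index 4: 5
New value at index 4: 32
Delta = 32 - 5 = 27
New sum = old_sum + delta = 95 + (27) = 122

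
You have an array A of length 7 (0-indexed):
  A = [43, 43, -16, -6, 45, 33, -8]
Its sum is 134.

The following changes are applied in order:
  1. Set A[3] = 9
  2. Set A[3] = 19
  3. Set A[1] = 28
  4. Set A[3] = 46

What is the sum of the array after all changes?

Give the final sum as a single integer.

Initial sum: 134
Change 1: A[3] -6 -> 9, delta = 15, sum = 149
Change 2: A[3] 9 -> 19, delta = 10, sum = 159
Change 3: A[1] 43 -> 28, delta = -15, sum = 144
Change 4: A[3] 19 -> 46, delta = 27, sum = 171

Answer: 171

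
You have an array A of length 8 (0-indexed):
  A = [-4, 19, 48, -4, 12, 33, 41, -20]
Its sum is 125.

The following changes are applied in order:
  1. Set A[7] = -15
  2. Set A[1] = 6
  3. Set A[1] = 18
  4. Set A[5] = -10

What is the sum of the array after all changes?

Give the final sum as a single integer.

Answer: 86

Derivation:
Initial sum: 125
Change 1: A[7] -20 -> -15, delta = 5, sum = 130
Change 2: A[1] 19 -> 6, delta = -13, sum = 117
Change 3: A[1] 6 -> 18, delta = 12, sum = 129
Change 4: A[5] 33 -> -10, delta = -43, sum = 86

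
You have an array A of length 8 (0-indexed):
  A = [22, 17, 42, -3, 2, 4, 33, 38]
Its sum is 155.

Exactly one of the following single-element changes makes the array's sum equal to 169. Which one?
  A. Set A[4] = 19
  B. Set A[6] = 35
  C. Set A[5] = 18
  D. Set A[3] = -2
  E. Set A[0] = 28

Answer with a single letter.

Option A: A[4] 2->19, delta=17, new_sum=155+(17)=172
Option B: A[6] 33->35, delta=2, new_sum=155+(2)=157
Option C: A[5] 4->18, delta=14, new_sum=155+(14)=169 <-- matches target
Option D: A[3] -3->-2, delta=1, new_sum=155+(1)=156
Option E: A[0] 22->28, delta=6, new_sum=155+(6)=161

Answer: C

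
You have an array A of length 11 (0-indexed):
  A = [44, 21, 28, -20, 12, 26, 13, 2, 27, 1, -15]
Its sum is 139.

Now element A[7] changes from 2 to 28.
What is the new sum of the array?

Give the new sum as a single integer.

Old value at index 7: 2
New value at index 7: 28
Delta = 28 - 2 = 26
New sum = old_sum + delta = 139 + (26) = 165

Answer: 165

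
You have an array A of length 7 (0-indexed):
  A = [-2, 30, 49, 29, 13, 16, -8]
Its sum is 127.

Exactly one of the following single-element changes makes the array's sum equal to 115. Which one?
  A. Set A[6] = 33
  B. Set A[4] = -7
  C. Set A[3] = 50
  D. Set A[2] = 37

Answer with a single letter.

Answer: D

Derivation:
Option A: A[6] -8->33, delta=41, new_sum=127+(41)=168
Option B: A[4] 13->-7, delta=-20, new_sum=127+(-20)=107
Option C: A[3] 29->50, delta=21, new_sum=127+(21)=148
Option D: A[2] 49->37, delta=-12, new_sum=127+(-12)=115 <-- matches target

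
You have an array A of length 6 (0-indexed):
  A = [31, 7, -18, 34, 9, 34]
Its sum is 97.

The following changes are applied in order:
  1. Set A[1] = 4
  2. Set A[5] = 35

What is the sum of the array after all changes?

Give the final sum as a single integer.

Initial sum: 97
Change 1: A[1] 7 -> 4, delta = -3, sum = 94
Change 2: A[5] 34 -> 35, delta = 1, sum = 95

Answer: 95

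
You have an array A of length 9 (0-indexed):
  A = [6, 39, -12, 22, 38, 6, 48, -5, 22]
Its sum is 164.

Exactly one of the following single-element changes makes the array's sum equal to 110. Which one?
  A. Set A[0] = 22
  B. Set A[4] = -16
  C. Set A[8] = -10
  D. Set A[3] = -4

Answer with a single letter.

Option A: A[0] 6->22, delta=16, new_sum=164+(16)=180
Option B: A[4] 38->-16, delta=-54, new_sum=164+(-54)=110 <-- matches target
Option C: A[8] 22->-10, delta=-32, new_sum=164+(-32)=132
Option D: A[3] 22->-4, delta=-26, new_sum=164+(-26)=138

Answer: B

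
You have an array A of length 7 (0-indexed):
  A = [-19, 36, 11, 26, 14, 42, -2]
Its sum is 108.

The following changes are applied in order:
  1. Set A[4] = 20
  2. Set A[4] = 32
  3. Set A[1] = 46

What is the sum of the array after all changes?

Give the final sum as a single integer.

Answer: 136

Derivation:
Initial sum: 108
Change 1: A[4] 14 -> 20, delta = 6, sum = 114
Change 2: A[4] 20 -> 32, delta = 12, sum = 126
Change 3: A[1] 36 -> 46, delta = 10, sum = 136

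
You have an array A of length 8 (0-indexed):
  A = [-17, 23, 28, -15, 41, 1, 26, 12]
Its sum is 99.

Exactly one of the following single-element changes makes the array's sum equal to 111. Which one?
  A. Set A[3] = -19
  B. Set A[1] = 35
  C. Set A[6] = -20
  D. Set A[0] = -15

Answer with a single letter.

Option A: A[3] -15->-19, delta=-4, new_sum=99+(-4)=95
Option B: A[1] 23->35, delta=12, new_sum=99+(12)=111 <-- matches target
Option C: A[6] 26->-20, delta=-46, new_sum=99+(-46)=53
Option D: A[0] -17->-15, delta=2, new_sum=99+(2)=101

Answer: B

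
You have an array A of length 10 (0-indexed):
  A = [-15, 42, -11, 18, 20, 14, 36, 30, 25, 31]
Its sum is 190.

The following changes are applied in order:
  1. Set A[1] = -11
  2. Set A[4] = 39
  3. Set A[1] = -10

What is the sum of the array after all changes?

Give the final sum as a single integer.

Initial sum: 190
Change 1: A[1] 42 -> -11, delta = -53, sum = 137
Change 2: A[4] 20 -> 39, delta = 19, sum = 156
Change 3: A[1] -11 -> -10, delta = 1, sum = 157

Answer: 157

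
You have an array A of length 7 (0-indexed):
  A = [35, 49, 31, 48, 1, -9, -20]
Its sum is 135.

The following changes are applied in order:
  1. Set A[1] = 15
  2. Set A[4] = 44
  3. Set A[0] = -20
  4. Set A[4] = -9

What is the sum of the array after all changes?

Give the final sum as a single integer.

Initial sum: 135
Change 1: A[1] 49 -> 15, delta = -34, sum = 101
Change 2: A[4] 1 -> 44, delta = 43, sum = 144
Change 3: A[0] 35 -> -20, delta = -55, sum = 89
Change 4: A[4] 44 -> -9, delta = -53, sum = 36

Answer: 36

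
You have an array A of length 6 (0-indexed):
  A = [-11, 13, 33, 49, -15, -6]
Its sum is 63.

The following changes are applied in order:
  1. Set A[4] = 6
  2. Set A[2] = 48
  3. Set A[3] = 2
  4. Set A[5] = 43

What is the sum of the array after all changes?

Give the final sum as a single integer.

Answer: 101

Derivation:
Initial sum: 63
Change 1: A[4] -15 -> 6, delta = 21, sum = 84
Change 2: A[2] 33 -> 48, delta = 15, sum = 99
Change 3: A[3] 49 -> 2, delta = -47, sum = 52
Change 4: A[5] -6 -> 43, delta = 49, sum = 101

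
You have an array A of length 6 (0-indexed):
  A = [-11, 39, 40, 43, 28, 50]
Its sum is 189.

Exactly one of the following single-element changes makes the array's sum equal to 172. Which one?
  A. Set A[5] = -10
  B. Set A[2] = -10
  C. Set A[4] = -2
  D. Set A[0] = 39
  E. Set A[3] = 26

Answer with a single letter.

Option A: A[5] 50->-10, delta=-60, new_sum=189+(-60)=129
Option B: A[2] 40->-10, delta=-50, new_sum=189+(-50)=139
Option C: A[4] 28->-2, delta=-30, new_sum=189+(-30)=159
Option D: A[0] -11->39, delta=50, new_sum=189+(50)=239
Option E: A[3] 43->26, delta=-17, new_sum=189+(-17)=172 <-- matches target

Answer: E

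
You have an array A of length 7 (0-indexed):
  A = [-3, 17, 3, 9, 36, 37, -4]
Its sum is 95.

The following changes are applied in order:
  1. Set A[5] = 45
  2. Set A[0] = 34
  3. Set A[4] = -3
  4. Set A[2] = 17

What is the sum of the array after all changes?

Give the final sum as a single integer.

Answer: 115

Derivation:
Initial sum: 95
Change 1: A[5] 37 -> 45, delta = 8, sum = 103
Change 2: A[0] -3 -> 34, delta = 37, sum = 140
Change 3: A[4] 36 -> -3, delta = -39, sum = 101
Change 4: A[2] 3 -> 17, delta = 14, sum = 115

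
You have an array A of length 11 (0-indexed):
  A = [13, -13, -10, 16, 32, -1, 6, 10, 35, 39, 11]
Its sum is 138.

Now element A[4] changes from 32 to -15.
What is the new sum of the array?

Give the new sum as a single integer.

Old value at index 4: 32
New value at index 4: -15
Delta = -15 - 32 = -47
New sum = old_sum + delta = 138 + (-47) = 91

Answer: 91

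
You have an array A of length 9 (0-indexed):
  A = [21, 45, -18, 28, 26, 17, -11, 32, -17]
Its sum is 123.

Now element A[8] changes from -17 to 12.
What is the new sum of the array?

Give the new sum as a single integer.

Old value at index 8: -17
New value at index 8: 12
Delta = 12 - -17 = 29
New sum = old_sum + delta = 123 + (29) = 152

Answer: 152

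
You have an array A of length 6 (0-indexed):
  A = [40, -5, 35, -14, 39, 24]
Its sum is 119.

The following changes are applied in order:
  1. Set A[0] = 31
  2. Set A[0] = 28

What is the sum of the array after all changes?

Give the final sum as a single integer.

Initial sum: 119
Change 1: A[0] 40 -> 31, delta = -9, sum = 110
Change 2: A[0] 31 -> 28, delta = -3, sum = 107

Answer: 107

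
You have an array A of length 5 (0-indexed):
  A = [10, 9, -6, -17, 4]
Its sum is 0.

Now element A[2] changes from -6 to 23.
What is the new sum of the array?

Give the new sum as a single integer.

Old value at index 2: -6
New value at index 2: 23
Delta = 23 - -6 = 29
New sum = old_sum + delta = 0 + (29) = 29

Answer: 29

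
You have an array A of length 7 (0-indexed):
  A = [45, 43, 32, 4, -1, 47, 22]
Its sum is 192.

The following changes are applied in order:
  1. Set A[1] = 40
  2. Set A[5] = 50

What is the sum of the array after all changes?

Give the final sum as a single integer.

Initial sum: 192
Change 1: A[1] 43 -> 40, delta = -3, sum = 189
Change 2: A[5] 47 -> 50, delta = 3, sum = 192

Answer: 192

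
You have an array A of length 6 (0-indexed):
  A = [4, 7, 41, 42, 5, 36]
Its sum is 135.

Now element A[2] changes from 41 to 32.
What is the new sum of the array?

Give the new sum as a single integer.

Old value at index 2: 41
New value at index 2: 32
Delta = 32 - 41 = -9
New sum = old_sum + delta = 135 + (-9) = 126

Answer: 126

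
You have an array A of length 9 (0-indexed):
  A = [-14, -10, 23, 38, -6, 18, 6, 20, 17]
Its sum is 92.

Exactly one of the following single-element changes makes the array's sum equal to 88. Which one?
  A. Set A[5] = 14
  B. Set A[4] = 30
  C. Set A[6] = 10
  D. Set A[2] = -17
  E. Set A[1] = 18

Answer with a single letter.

Answer: A

Derivation:
Option A: A[5] 18->14, delta=-4, new_sum=92+(-4)=88 <-- matches target
Option B: A[4] -6->30, delta=36, new_sum=92+(36)=128
Option C: A[6] 6->10, delta=4, new_sum=92+(4)=96
Option D: A[2] 23->-17, delta=-40, new_sum=92+(-40)=52
Option E: A[1] -10->18, delta=28, new_sum=92+(28)=120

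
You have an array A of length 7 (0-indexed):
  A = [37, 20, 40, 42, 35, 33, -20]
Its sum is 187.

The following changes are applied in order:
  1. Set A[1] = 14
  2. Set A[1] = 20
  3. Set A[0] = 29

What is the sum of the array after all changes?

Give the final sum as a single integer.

Answer: 179

Derivation:
Initial sum: 187
Change 1: A[1] 20 -> 14, delta = -6, sum = 181
Change 2: A[1] 14 -> 20, delta = 6, sum = 187
Change 3: A[0] 37 -> 29, delta = -8, sum = 179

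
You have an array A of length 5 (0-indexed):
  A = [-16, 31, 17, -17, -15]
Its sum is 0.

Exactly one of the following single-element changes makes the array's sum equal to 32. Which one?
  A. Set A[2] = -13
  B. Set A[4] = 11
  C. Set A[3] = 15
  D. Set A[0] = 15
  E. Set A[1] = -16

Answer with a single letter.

Answer: C

Derivation:
Option A: A[2] 17->-13, delta=-30, new_sum=0+(-30)=-30
Option B: A[4] -15->11, delta=26, new_sum=0+(26)=26
Option C: A[3] -17->15, delta=32, new_sum=0+(32)=32 <-- matches target
Option D: A[0] -16->15, delta=31, new_sum=0+(31)=31
Option E: A[1] 31->-16, delta=-47, new_sum=0+(-47)=-47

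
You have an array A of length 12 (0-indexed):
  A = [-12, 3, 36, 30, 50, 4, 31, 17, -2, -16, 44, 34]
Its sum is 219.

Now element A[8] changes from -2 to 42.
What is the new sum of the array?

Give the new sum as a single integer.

Old value at index 8: -2
New value at index 8: 42
Delta = 42 - -2 = 44
New sum = old_sum + delta = 219 + (44) = 263

Answer: 263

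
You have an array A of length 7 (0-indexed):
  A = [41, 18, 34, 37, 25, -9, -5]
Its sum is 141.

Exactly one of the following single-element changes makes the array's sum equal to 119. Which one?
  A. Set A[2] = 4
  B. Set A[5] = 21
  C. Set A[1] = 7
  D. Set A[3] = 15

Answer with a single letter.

Option A: A[2] 34->4, delta=-30, new_sum=141+(-30)=111
Option B: A[5] -9->21, delta=30, new_sum=141+(30)=171
Option C: A[1] 18->7, delta=-11, new_sum=141+(-11)=130
Option D: A[3] 37->15, delta=-22, new_sum=141+(-22)=119 <-- matches target

Answer: D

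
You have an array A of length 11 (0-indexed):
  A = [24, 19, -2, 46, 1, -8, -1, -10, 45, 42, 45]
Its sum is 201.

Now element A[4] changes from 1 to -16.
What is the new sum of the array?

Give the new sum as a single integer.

Old value at index 4: 1
New value at index 4: -16
Delta = -16 - 1 = -17
New sum = old_sum + delta = 201 + (-17) = 184

Answer: 184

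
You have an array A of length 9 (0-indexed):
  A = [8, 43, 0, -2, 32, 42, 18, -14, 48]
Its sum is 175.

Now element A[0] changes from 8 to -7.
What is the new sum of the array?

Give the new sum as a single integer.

Answer: 160

Derivation:
Old value at index 0: 8
New value at index 0: -7
Delta = -7 - 8 = -15
New sum = old_sum + delta = 175 + (-15) = 160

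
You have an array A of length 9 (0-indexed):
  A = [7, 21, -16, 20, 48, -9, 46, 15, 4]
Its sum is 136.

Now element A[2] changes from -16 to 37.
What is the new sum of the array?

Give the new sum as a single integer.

Old value at index 2: -16
New value at index 2: 37
Delta = 37 - -16 = 53
New sum = old_sum + delta = 136 + (53) = 189

Answer: 189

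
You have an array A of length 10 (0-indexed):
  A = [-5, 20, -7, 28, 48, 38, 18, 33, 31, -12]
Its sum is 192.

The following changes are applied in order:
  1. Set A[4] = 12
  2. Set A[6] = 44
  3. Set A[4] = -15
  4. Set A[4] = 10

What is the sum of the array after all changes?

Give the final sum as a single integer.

Answer: 180

Derivation:
Initial sum: 192
Change 1: A[4] 48 -> 12, delta = -36, sum = 156
Change 2: A[6] 18 -> 44, delta = 26, sum = 182
Change 3: A[4] 12 -> -15, delta = -27, sum = 155
Change 4: A[4] -15 -> 10, delta = 25, sum = 180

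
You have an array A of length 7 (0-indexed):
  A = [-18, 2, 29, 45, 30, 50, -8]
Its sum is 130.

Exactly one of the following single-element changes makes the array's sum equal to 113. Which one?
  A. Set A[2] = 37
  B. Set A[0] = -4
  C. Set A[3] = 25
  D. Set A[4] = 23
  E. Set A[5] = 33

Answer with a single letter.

Option A: A[2] 29->37, delta=8, new_sum=130+(8)=138
Option B: A[0] -18->-4, delta=14, new_sum=130+(14)=144
Option C: A[3] 45->25, delta=-20, new_sum=130+(-20)=110
Option D: A[4] 30->23, delta=-7, new_sum=130+(-7)=123
Option E: A[5] 50->33, delta=-17, new_sum=130+(-17)=113 <-- matches target

Answer: E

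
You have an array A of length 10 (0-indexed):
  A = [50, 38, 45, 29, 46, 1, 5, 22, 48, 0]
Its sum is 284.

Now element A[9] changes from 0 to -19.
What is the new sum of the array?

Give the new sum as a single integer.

Answer: 265

Derivation:
Old value at index 9: 0
New value at index 9: -19
Delta = -19 - 0 = -19
New sum = old_sum + delta = 284 + (-19) = 265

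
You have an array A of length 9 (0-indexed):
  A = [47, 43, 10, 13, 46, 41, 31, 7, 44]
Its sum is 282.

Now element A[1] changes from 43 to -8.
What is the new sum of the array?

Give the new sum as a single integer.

Answer: 231

Derivation:
Old value at index 1: 43
New value at index 1: -8
Delta = -8 - 43 = -51
New sum = old_sum + delta = 282 + (-51) = 231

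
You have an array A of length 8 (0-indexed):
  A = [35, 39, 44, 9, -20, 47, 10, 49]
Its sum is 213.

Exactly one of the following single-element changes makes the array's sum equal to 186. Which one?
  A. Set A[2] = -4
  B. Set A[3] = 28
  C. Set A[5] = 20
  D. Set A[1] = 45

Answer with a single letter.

Option A: A[2] 44->-4, delta=-48, new_sum=213+(-48)=165
Option B: A[3] 9->28, delta=19, new_sum=213+(19)=232
Option C: A[5] 47->20, delta=-27, new_sum=213+(-27)=186 <-- matches target
Option D: A[1] 39->45, delta=6, new_sum=213+(6)=219

Answer: C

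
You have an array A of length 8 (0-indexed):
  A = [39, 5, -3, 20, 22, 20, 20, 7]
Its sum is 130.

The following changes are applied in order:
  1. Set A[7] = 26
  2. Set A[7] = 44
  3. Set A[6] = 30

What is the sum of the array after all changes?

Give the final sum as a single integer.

Initial sum: 130
Change 1: A[7] 7 -> 26, delta = 19, sum = 149
Change 2: A[7] 26 -> 44, delta = 18, sum = 167
Change 3: A[6] 20 -> 30, delta = 10, sum = 177

Answer: 177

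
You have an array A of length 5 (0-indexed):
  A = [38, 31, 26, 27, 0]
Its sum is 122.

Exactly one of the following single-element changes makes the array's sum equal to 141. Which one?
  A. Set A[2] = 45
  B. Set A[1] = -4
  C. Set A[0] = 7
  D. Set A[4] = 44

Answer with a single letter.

Option A: A[2] 26->45, delta=19, new_sum=122+(19)=141 <-- matches target
Option B: A[1] 31->-4, delta=-35, new_sum=122+(-35)=87
Option C: A[0] 38->7, delta=-31, new_sum=122+(-31)=91
Option D: A[4] 0->44, delta=44, new_sum=122+(44)=166

Answer: A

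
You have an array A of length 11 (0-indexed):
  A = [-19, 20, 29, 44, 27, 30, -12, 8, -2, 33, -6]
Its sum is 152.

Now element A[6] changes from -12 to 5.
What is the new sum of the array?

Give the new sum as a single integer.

Old value at index 6: -12
New value at index 6: 5
Delta = 5 - -12 = 17
New sum = old_sum + delta = 152 + (17) = 169

Answer: 169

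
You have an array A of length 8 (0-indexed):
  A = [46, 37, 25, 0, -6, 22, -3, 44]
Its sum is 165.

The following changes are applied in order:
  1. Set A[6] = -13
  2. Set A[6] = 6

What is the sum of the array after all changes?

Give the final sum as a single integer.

Answer: 174

Derivation:
Initial sum: 165
Change 1: A[6] -3 -> -13, delta = -10, sum = 155
Change 2: A[6] -13 -> 6, delta = 19, sum = 174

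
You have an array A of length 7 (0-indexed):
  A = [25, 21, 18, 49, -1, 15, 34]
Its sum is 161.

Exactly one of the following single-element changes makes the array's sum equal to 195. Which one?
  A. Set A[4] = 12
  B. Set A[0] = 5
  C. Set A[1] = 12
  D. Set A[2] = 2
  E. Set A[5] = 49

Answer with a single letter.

Option A: A[4] -1->12, delta=13, new_sum=161+(13)=174
Option B: A[0] 25->5, delta=-20, new_sum=161+(-20)=141
Option C: A[1] 21->12, delta=-9, new_sum=161+(-9)=152
Option D: A[2] 18->2, delta=-16, new_sum=161+(-16)=145
Option E: A[5] 15->49, delta=34, new_sum=161+(34)=195 <-- matches target

Answer: E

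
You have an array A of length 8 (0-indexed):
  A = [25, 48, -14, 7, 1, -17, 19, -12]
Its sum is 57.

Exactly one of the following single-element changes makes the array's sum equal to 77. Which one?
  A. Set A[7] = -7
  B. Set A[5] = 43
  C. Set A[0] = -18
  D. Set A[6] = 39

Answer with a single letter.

Answer: D

Derivation:
Option A: A[7] -12->-7, delta=5, new_sum=57+(5)=62
Option B: A[5] -17->43, delta=60, new_sum=57+(60)=117
Option C: A[0] 25->-18, delta=-43, new_sum=57+(-43)=14
Option D: A[6] 19->39, delta=20, new_sum=57+(20)=77 <-- matches target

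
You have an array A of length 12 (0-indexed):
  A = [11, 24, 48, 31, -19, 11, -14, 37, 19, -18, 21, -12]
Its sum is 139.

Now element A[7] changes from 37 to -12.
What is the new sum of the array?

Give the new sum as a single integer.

Old value at index 7: 37
New value at index 7: -12
Delta = -12 - 37 = -49
New sum = old_sum + delta = 139 + (-49) = 90

Answer: 90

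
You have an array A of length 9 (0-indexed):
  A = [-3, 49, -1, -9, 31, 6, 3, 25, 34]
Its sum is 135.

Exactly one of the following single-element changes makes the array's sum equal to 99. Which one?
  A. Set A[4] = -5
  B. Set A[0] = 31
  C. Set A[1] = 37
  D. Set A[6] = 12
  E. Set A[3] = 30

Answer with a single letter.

Answer: A

Derivation:
Option A: A[4] 31->-5, delta=-36, new_sum=135+(-36)=99 <-- matches target
Option B: A[0] -3->31, delta=34, new_sum=135+(34)=169
Option C: A[1] 49->37, delta=-12, new_sum=135+(-12)=123
Option D: A[6] 3->12, delta=9, new_sum=135+(9)=144
Option E: A[3] -9->30, delta=39, new_sum=135+(39)=174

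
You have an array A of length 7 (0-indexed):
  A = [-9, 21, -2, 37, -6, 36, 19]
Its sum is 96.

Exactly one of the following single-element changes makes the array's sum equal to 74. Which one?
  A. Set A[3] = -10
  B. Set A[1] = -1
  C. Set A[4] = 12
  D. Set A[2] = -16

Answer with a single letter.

Answer: B

Derivation:
Option A: A[3] 37->-10, delta=-47, new_sum=96+(-47)=49
Option B: A[1] 21->-1, delta=-22, new_sum=96+(-22)=74 <-- matches target
Option C: A[4] -6->12, delta=18, new_sum=96+(18)=114
Option D: A[2] -2->-16, delta=-14, new_sum=96+(-14)=82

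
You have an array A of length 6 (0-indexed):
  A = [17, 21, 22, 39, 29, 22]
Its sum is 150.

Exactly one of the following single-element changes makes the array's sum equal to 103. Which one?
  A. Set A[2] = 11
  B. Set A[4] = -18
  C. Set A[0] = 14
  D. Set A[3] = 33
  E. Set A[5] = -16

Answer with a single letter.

Answer: B

Derivation:
Option A: A[2] 22->11, delta=-11, new_sum=150+(-11)=139
Option B: A[4] 29->-18, delta=-47, new_sum=150+(-47)=103 <-- matches target
Option C: A[0] 17->14, delta=-3, new_sum=150+(-3)=147
Option D: A[3] 39->33, delta=-6, new_sum=150+(-6)=144
Option E: A[5] 22->-16, delta=-38, new_sum=150+(-38)=112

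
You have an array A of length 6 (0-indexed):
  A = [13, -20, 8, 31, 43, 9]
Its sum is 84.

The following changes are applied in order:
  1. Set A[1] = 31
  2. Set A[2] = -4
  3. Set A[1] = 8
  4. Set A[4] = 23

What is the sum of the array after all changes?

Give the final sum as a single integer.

Answer: 80

Derivation:
Initial sum: 84
Change 1: A[1] -20 -> 31, delta = 51, sum = 135
Change 2: A[2] 8 -> -4, delta = -12, sum = 123
Change 3: A[1] 31 -> 8, delta = -23, sum = 100
Change 4: A[4] 43 -> 23, delta = -20, sum = 80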